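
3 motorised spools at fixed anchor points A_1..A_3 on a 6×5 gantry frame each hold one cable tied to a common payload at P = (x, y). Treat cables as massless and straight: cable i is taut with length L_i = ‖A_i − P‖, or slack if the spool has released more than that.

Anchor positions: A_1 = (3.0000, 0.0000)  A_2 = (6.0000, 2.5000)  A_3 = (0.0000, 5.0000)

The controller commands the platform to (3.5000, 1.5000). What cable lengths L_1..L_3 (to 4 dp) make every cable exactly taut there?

L_1: Δ = A_1−P = (-0.5000, -1.5000) → ‖Δ‖ = √2.5000 = 1.5811
L_2: Δ = A_2−P = (2.5000, 1.0000) → ‖Δ‖ = √7.2500 = 2.6926
L_3: Δ = A_3−P = (-3.5000, 3.5000) → ‖Δ‖ = √24.5000 = 4.9497

(1.5811, 2.6926, 4.9497)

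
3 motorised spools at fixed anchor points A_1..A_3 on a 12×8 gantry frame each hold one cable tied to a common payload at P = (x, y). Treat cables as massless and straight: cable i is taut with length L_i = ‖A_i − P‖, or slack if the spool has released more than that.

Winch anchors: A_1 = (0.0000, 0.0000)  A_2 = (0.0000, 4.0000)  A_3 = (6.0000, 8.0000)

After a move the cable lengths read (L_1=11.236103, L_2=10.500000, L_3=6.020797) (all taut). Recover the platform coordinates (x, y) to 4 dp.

circle eqns → linear via eq_j − eq_1; set q_j = A_j·A_j − L_j²
q_1 = 0.0000+0.0000−126.2500 = -126.2500
0.0000·x − 8.0000·y = q_1−q_2 = -32.0000
-12.0000·x − 16.0000·y = q_1−q_3 = -190.0000
solve first two rows → x=10.5000, y=4.0000

(10.5000, 4.0000)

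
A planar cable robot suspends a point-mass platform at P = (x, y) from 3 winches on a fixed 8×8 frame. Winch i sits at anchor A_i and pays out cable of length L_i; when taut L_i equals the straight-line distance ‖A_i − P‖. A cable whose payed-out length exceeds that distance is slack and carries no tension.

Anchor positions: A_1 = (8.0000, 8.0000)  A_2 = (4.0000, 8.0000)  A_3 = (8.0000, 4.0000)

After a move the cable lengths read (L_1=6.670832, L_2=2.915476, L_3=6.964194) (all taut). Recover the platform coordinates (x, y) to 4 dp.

(1.5000, 6.5000)

circle eqns → linear via eq_j − eq_1; set q_j = A_j·A_j − L_j²
q_1 = 64.0000+64.0000−44.5000 = 83.5000
8.0000·x + 0.0000·y = q_1−q_2 = 12.0000
0.0000·x + 8.0000·y = q_1−q_3 = 52.0000
solve first two rows → x=1.5000, y=6.5000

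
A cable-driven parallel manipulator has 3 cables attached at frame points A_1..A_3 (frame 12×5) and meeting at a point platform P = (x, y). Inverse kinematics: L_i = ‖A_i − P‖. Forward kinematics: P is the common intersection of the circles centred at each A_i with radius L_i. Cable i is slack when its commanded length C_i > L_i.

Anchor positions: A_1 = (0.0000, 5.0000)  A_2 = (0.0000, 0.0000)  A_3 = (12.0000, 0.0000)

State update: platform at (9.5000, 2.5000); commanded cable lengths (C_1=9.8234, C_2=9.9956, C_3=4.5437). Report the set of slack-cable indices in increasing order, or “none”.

cable 1: √((-9.5000)²+(2.5000)²)=9.8234, C_1=9.8234: taut
cable 2: √((-9.5000)²+(-2.5000)²)=9.8234, C_2=9.9956: slack
cable 3: √((2.5000)²+(-2.5000)²)=3.5355, C_3=4.5437: slack

2, 3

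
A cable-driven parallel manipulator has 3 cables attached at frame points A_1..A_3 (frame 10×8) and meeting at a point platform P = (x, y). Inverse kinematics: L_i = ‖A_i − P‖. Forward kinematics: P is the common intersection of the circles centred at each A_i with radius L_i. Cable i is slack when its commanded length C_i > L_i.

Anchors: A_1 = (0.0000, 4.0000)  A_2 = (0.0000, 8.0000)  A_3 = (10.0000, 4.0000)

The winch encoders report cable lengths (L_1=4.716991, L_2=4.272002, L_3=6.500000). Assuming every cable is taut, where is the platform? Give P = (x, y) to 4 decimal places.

circle eqns → linear via eq_j − eq_1; set q_j = A_j·A_j − L_j²
q_1 = 0.0000+16.0000−22.2500 = -6.2500
0.0000·x − 8.0000·y = q_1−q_2 = -52.0000
-20.0000·x + 0.0000·y = q_1−q_3 = -80.0000
solve first two rows → x=4.0000, y=6.5000

(4.0000, 6.5000)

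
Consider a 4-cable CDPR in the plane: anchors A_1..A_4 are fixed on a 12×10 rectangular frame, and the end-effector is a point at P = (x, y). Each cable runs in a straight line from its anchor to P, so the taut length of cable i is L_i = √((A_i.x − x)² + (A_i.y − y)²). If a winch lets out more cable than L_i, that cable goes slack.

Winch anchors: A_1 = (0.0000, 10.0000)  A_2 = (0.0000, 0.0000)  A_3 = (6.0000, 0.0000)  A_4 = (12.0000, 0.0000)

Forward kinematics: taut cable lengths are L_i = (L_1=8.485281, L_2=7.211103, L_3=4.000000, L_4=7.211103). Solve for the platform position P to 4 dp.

expand ‖A_i−P‖²=L_i² and subtract eq 1 (q_i ≔ ‖A_i‖²−L_i²)
q_1 = 0.0000+100.0000−72.0000 = 28.0000
eq1−eq2 → [0.0000  20.0000]·P = 80.0000
eq1−eq3 → [-12.0000  20.0000]·P = 8.0000
eq1−eq4 → [-24.0000  20.0000]·P = -64.0000
2×2 solve → P = (6.0000, 4.0000)
check cable 4: ‖A_4−P‖² = 52.0000 ≈ L_4² = 52.0000 ✓

(6.0000, 4.0000)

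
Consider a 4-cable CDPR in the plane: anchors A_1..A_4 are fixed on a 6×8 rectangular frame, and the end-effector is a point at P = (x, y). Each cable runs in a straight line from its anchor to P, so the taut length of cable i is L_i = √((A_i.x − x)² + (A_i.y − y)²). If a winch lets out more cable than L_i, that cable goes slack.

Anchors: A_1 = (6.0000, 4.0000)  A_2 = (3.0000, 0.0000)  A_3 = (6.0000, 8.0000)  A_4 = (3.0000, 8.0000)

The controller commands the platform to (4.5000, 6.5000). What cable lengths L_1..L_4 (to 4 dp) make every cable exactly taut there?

(2.9155, 6.6708, 2.1213, 2.1213)

L_1 = √((6.0000−4.5000)² + (4.0000−6.5000)²) = 2.9155
L_2 = √((3.0000−4.5000)² + (0.0000−6.5000)²) = 6.6708
L_3 = √((6.0000−4.5000)² + (8.0000−6.5000)²) = 2.1213
L_4 = √((3.0000−4.5000)² + (8.0000−6.5000)²) = 2.1213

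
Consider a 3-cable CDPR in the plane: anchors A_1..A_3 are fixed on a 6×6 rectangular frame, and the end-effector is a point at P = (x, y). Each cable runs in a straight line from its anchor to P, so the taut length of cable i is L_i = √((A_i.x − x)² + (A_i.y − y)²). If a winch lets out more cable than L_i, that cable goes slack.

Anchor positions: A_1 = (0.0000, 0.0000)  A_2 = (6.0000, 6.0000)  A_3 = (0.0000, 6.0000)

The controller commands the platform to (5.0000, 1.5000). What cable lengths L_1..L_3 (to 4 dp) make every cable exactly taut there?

(5.2202, 4.6098, 6.7268)

L_1: Δ = A_1−P = (-5.0000, -1.5000) → ‖Δ‖ = √27.2500 = 5.2202
L_2: Δ = A_2−P = (1.0000, 4.5000) → ‖Δ‖ = √21.2500 = 4.6098
L_3: Δ = A_3−P = (-5.0000, 4.5000) → ‖Δ‖ = √45.2500 = 6.7268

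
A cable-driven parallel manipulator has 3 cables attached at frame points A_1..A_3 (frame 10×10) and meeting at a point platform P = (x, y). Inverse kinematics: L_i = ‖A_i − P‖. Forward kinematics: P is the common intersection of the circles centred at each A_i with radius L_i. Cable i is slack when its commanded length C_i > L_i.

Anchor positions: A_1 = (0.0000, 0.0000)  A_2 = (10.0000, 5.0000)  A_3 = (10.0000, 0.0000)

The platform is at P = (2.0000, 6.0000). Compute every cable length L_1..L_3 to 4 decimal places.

(6.3246, 8.0623, 10.0000)

L_1 = √((0.0000−2.0000)² + (0.0000−6.0000)²) = 6.3246
L_2 = √((10.0000−2.0000)² + (5.0000−6.0000)²) = 8.0623
L_3 = √((10.0000−2.0000)² + (0.0000−6.0000)²) = 10.0000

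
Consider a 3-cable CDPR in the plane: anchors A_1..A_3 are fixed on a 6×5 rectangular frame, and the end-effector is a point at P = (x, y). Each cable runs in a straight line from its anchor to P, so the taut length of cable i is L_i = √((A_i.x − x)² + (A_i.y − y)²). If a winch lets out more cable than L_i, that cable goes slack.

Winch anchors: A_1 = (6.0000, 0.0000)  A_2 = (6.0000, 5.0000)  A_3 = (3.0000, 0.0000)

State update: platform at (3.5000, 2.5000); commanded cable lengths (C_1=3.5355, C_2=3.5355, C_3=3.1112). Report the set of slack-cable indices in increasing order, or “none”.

cable 1: L_1 = ‖A_1−P‖ = 3.5355;  C_1 = 3.5355 → taut
cable 2: L_2 = ‖A_2−P‖ = 3.5355;  C_2 = 3.5355 → taut
cable 3: L_3 = ‖A_3−P‖ = 2.5495;  C_3 = 3.1112 → slack

3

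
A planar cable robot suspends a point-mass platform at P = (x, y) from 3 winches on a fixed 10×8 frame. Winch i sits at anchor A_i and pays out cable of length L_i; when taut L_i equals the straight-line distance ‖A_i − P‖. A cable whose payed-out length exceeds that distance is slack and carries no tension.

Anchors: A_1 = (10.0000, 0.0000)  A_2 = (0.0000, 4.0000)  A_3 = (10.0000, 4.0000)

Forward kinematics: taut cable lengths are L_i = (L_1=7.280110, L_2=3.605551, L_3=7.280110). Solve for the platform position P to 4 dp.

(3.0000, 2.0000)

each cable: (A_i−P)·(A_i−P) = L_i²; let k_i = ‖A_i‖²−L_i²
k_1 = 100.0000+0.0000−53.0000 = 47.0000
row 1: 20.0000x − 8.0000y = 44.0000  (k_2=3.0000)
row 2: 0.0000x − 8.0000y = -16.0000  (k_3=63.0000)
Cramer on rows 1–2 → x = 3.0000, y = 2.0000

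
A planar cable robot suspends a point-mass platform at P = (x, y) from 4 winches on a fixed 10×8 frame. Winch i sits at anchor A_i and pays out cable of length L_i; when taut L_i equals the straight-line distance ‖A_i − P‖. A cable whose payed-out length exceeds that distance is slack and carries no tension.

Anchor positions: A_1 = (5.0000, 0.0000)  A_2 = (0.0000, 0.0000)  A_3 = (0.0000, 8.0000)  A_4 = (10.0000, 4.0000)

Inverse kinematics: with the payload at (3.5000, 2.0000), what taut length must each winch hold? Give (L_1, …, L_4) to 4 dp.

cable 1: Δx=1.5000, Δy=-2.0000; L_1 = √(Δx²+Δy²) = 2.5000
cable 2: Δx=-3.5000, Δy=-2.0000; L_2 = √(Δx²+Δy²) = 4.0311
cable 3: Δx=-3.5000, Δy=6.0000; L_3 = √(Δx²+Δy²) = 6.9462
cable 4: Δx=6.5000, Δy=2.0000; L_4 = √(Δx²+Δy²) = 6.8007

(2.5000, 4.0311, 6.9462, 6.8007)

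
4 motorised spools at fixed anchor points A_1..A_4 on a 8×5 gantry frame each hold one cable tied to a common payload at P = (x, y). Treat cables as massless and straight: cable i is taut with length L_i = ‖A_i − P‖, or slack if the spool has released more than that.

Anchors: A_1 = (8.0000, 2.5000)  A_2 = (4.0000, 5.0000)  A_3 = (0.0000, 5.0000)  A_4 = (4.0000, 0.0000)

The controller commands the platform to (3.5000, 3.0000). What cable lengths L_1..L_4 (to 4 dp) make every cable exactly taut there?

cable 1: Δx=4.5000, Δy=-0.5000; L_1 = √(Δx²+Δy²) = 4.5277
cable 2: Δx=0.5000, Δy=2.0000; L_2 = √(Δx²+Δy²) = 2.0616
cable 3: Δx=-3.5000, Δy=2.0000; L_3 = √(Δx²+Δy²) = 4.0311
cable 4: Δx=0.5000, Δy=-3.0000; L_4 = √(Δx²+Δy²) = 3.0414

(4.5277, 2.0616, 4.0311, 3.0414)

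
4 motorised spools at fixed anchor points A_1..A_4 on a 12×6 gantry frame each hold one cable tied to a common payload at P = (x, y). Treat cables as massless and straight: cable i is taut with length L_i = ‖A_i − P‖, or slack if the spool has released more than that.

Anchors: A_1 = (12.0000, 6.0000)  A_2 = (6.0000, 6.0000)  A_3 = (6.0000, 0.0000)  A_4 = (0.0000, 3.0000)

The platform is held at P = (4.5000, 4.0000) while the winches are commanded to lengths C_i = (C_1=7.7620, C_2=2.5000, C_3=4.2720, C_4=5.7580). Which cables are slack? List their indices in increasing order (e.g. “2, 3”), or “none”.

4

i=1: geometric 7.7621 vs commanded 7.7620 ⇒ taut
i=2: geometric 2.5000 vs commanded 2.5000 ⇒ taut
i=3: geometric 4.2720 vs commanded 4.2720 ⇒ taut
i=4: geometric 4.6098 vs commanded 5.7580 ⇒ slack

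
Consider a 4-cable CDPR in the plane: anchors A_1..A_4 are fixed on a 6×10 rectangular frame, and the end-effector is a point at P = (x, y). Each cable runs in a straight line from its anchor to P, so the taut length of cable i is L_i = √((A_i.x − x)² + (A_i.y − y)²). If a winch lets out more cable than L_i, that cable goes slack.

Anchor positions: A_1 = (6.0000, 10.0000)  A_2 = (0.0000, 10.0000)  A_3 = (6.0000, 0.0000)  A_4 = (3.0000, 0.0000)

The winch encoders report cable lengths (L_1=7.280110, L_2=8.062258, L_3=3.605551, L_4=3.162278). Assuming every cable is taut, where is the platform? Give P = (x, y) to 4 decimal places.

expand ‖A_i−P‖²=L_i² and subtract eq 1 (k_i ≔ ‖A_i‖²−L_i²)
k_1 = 36.0000+100.0000−53.0000 = 83.0000
eq1−eq2 → [12.0000  0.0000]·P = 48.0000
eq1−eq3 → [0.0000  20.0000]·P = 60.0000
eq1−eq4 → [6.0000  20.0000]·P = 84.0000
2×2 solve → P = (4.0000, 3.0000)
check cable 4: ‖A_4−P‖² = 10.0000 ≈ L_4² = 10.0000 ✓

(4.0000, 3.0000)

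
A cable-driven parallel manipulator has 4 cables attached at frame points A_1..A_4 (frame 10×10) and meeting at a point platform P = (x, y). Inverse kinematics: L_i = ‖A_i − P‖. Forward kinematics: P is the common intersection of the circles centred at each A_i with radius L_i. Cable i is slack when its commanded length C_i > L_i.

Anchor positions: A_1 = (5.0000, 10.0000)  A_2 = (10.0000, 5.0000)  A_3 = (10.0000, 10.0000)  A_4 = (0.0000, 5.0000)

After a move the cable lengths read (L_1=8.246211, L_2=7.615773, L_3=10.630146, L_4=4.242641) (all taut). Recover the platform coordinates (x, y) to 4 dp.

(3.0000, 2.0000)

expand ‖A_i−P‖²=L_i² and subtract eq 1 (k_i ≔ ‖A_i‖²−L_i²)
k_1 = 25.0000+100.0000−68.0000 = 57.0000
eq1−eq2 → [-10.0000  10.0000]·P = -10.0000
eq1−eq3 → [-10.0000  0.0000]·P = -30.0000
eq1−eq4 → [10.0000  10.0000]·P = 50.0000
2×2 solve → P = (3.0000, 2.0000)
check cable 4: ‖A_4−P‖² = 18.0000 ≈ L_4² = 18.0000 ✓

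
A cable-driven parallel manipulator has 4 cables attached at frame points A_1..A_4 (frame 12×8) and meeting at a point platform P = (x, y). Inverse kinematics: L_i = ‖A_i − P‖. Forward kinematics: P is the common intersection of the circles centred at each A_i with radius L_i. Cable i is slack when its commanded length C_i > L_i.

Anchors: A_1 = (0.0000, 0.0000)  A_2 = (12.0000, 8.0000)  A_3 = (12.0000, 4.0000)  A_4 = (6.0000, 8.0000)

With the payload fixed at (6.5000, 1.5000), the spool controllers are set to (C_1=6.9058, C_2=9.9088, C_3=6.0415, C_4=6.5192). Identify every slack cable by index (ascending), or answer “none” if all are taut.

cable 1: L_1 = ‖A_1−P‖ = 6.6708;  C_1 = 6.9058 → slack
cable 2: L_2 = ‖A_2−P‖ = 8.5147;  C_2 = 9.9088 → slack
cable 3: L_3 = ‖A_3−P‖ = 6.0415;  C_3 = 6.0415 → taut
cable 4: L_4 = ‖A_4−P‖ = 6.5192;  C_4 = 6.5192 → taut

1, 2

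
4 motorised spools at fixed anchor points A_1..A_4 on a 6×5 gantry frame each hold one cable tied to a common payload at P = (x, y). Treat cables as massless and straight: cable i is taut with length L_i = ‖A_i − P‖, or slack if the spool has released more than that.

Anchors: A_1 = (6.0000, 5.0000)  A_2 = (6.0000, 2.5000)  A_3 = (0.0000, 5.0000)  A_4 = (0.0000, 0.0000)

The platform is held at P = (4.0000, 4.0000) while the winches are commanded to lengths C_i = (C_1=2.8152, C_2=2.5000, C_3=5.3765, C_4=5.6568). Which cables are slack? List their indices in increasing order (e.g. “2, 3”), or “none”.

1, 3

cable 1: L_1 = ‖A_1−P‖ = 2.2361;  C_1 = 2.8152 → slack
cable 2: L_2 = ‖A_2−P‖ = 2.5000;  C_2 = 2.5000 → taut
cable 3: L_3 = ‖A_3−P‖ = 4.1231;  C_3 = 5.3765 → slack
cable 4: L_4 = ‖A_4−P‖ = 5.6569;  C_4 = 5.6568 → taut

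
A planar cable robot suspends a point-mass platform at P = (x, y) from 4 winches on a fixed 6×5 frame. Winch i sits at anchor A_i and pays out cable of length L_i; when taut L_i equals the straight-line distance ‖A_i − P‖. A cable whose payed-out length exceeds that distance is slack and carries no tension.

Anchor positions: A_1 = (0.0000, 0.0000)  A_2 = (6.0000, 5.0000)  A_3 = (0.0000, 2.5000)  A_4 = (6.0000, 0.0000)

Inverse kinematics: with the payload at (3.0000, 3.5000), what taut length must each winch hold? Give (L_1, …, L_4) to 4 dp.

(4.6098, 3.3541, 3.1623, 4.6098)

L_1: Δ = A_1−P = (-3.0000, -3.5000) → ‖Δ‖ = √21.2500 = 4.6098
L_2: Δ = A_2−P = (3.0000, 1.5000) → ‖Δ‖ = √11.2500 = 3.3541
L_3: Δ = A_3−P = (-3.0000, -1.0000) → ‖Δ‖ = √10.0000 = 3.1623
L_4: Δ = A_4−P = (3.0000, -3.5000) → ‖Δ‖ = √21.2500 = 4.6098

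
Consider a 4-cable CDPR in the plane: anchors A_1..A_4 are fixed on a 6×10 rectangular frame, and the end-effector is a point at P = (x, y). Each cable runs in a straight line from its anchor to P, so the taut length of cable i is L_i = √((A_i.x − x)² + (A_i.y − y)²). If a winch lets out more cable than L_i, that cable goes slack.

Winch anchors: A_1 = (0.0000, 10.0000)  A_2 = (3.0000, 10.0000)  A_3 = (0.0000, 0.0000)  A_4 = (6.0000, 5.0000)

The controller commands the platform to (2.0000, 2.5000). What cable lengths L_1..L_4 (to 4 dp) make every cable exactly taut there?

(7.7621, 7.5664, 3.2016, 4.7170)

L_1 = √((0.0000−2.0000)² + (10.0000−2.5000)²) = 7.7621
L_2 = √((3.0000−2.0000)² + (10.0000−2.5000)²) = 7.5664
L_3 = √((0.0000−2.0000)² + (0.0000−2.5000)²) = 3.2016
L_4 = √((6.0000−2.0000)² + (5.0000−2.5000)²) = 4.7170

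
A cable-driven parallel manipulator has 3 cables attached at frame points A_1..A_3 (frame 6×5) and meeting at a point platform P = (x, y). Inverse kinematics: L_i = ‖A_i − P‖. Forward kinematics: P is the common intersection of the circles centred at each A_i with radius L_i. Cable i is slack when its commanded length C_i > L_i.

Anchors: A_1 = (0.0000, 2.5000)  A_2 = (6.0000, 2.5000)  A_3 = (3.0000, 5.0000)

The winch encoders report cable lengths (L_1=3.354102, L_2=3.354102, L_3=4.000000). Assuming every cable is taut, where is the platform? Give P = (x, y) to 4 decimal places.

(3.0000, 1.0000)

expand ‖A_i−P‖²=L_i² and subtract eq 1 (q_i ≔ ‖A_i‖²−L_i²)
q_1 = 0.0000+6.2500−11.2500 = -5.0000
eq1−eq2 → [-12.0000  0.0000]·P = -36.0000
eq1−eq3 → [-6.0000  -5.0000]·P = -23.0000
2×2 solve → P = (3.0000, 1.0000)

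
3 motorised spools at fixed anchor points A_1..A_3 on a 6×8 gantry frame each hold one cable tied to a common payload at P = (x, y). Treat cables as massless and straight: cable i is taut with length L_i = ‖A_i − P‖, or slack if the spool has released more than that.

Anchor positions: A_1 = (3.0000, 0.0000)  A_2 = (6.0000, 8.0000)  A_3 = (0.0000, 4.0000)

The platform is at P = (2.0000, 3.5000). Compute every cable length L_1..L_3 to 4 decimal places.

(3.6401, 6.0208, 2.0616)

L_1 = √((3.0000−2.0000)² + (0.0000−3.5000)²) = 3.6401
L_2 = √((6.0000−2.0000)² + (8.0000−3.5000)²) = 6.0208
L_3 = √((0.0000−2.0000)² + (4.0000−3.5000)²) = 2.0616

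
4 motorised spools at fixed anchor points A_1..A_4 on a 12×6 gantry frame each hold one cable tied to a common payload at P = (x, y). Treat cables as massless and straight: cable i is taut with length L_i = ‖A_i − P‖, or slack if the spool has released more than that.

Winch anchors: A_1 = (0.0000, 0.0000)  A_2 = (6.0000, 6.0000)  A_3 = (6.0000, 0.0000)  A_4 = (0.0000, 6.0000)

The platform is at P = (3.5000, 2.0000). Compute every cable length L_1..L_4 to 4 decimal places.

cable 1: Δx=-3.5000, Δy=-2.0000; L_1 = √(Δx²+Δy²) = 4.0311
cable 2: Δx=2.5000, Δy=4.0000; L_2 = √(Δx²+Δy²) = 4.7170
cable 3: Δx=2.5000, Δy=-2.0000; L_3 = √(Δx²+Δy²) = 3.2016
cable 4: Δx=-3.5000, Δy=4.0000; L_4 = √(Δx²+Δy²) = 5.3151

(4.0311, 4.7170, 3.2016, 5.3151)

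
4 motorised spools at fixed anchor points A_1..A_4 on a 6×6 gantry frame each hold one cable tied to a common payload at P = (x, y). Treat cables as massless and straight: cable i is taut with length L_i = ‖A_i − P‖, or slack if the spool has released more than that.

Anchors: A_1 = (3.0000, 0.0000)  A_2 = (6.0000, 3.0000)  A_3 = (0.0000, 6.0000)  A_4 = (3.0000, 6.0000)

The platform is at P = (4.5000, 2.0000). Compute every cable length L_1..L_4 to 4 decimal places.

(2.5000, 1.8028, 6.0208, 4.2720)

L_1 = √((3.0000−4.5000)² + (0.0000−2.0000)²) = 2.5000
L_2 = √((6.0000−4.5000)² + (3.0000−2.0000)²) = 1.8028
L_3 = √((0.0000−4.5000)² + (6.0000−2.0000)²) = 6.0208
L_4 = √((3.0000−4.5000)² + (6.0000−2.0000)²) = 4.2720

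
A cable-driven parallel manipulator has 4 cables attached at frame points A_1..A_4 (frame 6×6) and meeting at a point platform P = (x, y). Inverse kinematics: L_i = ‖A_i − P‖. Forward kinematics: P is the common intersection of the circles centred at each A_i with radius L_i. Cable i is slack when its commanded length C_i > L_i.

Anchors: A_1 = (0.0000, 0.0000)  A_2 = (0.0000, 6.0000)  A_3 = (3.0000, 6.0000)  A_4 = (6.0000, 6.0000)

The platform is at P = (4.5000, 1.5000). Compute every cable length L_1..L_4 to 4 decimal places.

L_1 = √((0.0000−4.5000)² + (0.0000−1.5000)²) = 4.7434
L_2 = √((0.0000−4.5000)² + (6.0000−1.5000)²) = 6.3640
L_3 = √((3.0000−4.5000)² + (6.0000−1.5000)²) = 4.7434
L_4 = √((6.0000−4.5000)² + (6.0000−1.5000)²) = 4.7434

(4.7434, 6.3640, 4.7434, 4.7434)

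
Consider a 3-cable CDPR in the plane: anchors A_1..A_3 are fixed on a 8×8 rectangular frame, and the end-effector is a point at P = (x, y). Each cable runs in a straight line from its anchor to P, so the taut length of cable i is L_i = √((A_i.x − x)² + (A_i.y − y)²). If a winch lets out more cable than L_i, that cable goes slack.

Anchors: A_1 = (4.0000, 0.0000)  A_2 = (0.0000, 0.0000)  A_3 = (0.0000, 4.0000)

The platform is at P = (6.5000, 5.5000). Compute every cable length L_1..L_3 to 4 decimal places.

(6.0415, 8.5147, 6.6708)

L_1 = √((4.0000−6.5000)² + (0.0000−5.5000)²) = 6.0415
L_2 = √((0.0000−6.5000)² + (0.0000−5.5000)²) = 8.5147
L_3 = √((0.0000−6.5000)² + (4.0000−5.5000)²) = 6.6708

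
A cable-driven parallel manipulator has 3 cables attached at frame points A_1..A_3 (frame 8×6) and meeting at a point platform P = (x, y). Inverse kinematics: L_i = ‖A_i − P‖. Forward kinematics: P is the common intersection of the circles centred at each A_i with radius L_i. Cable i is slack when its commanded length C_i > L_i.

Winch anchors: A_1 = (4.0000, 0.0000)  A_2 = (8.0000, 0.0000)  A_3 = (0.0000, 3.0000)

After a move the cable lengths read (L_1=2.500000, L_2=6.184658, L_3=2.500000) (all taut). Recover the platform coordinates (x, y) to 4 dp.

(2.0000, 1.5000)

each cable: (A_i−P)·(A_i−P) = L_i²; let k_i = ‖A_i‖²−L_i²
k_1 = 16.0000+0.0000−6.2500 = 9.7500
row 1: -8.0000x + 0.0000y = -16.0000  (k_2=25.7500)
row 2: 8.0000x − 6.0000y = 7.0000  (k_3=2.7500)
Cramer on rows 1–2 → x = 2.0000, y = 1.5000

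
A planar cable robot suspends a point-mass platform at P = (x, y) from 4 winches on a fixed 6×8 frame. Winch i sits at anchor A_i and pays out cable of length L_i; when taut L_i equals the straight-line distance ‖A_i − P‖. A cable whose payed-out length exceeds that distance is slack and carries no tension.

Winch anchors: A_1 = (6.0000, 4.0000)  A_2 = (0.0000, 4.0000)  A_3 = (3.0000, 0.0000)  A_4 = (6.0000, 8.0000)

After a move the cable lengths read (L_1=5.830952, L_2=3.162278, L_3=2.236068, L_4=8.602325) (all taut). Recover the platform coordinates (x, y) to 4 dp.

each cable: (A_i−P)·(A_i−P) = L_i²; let k_i = ‖A_i‖²−L_i²
k_1 = 36.0000+16.0000−34.0000 = 18.0000
row 1: 12.0000x + 0.0000y = 12.0000  (k_2=6.0000)
row 2: 6.0000x + 8.0000y = 14.0000  (k_3=4.0000)
row 3: 0.0000x − 8.0000y = -8.0000  (k_4=26.0000)
Cramer on rows 1–2 → x = 1.0000, y = 1.0000
check cable 4: ‖A_4−P‖² = 74.0000 ≈ L_4² = 74.0000 ✓

(1.0000, 1.0000)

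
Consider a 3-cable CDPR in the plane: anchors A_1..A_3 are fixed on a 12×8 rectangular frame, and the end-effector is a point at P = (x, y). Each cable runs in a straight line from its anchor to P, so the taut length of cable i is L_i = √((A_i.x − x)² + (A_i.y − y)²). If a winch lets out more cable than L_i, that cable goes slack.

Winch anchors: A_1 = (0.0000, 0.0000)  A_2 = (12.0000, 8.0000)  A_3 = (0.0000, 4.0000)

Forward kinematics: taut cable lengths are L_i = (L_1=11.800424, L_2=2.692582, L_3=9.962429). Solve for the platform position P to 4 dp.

(9.5000, 7.0000)

circle eqns → linear via eq_j − eq_1; set k_j = A_j·A_j − L_j²
k_1 = 0.0000+0.0000−139.2500 = -139.2500
-24.0000·x − 16.0000·y = k_1−k_2 = -340.0000
0.0000·x − 8.0000·y = k_1−k_3 = -56.0000
solve first two rows → x=9.5000, y=7.0000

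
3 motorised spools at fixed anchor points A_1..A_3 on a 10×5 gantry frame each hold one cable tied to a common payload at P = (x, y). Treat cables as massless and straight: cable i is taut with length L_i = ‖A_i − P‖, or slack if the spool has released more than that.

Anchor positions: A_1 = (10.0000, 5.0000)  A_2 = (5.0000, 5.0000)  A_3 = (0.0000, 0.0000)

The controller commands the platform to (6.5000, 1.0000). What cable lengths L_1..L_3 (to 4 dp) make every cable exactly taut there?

(5.3151, 4.2720, 6.5765)

L_1 = √((10.0000−6.5000)² + (5.0000−1.0000)²) = 5.3151
L_2 = √((5.0000−6.5000)² + (5.0000−1.0000)²) = 4.2720
L_3 = √((0.0000−6.5000)² + (0.0000−1.0000)²) = 6.5765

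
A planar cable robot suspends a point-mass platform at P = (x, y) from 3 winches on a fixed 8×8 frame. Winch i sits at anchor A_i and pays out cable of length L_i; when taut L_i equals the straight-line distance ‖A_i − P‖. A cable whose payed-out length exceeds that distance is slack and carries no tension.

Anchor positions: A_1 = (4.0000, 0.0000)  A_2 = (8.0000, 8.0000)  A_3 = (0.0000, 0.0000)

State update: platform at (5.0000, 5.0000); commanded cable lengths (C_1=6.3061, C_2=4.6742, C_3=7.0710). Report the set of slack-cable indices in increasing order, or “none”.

cable 1: √((-1.0000)²+(-5.0000)²)=5.0990, C_1=6.3061: slack
cable 2: √((3.0000)²+(3.0000)²)=4.2426, C_2=4.6742: slack
cable 3: √((-5.0000)²+(-5.0000)²)=7.0711, C_3=7.0710: taut

1, 2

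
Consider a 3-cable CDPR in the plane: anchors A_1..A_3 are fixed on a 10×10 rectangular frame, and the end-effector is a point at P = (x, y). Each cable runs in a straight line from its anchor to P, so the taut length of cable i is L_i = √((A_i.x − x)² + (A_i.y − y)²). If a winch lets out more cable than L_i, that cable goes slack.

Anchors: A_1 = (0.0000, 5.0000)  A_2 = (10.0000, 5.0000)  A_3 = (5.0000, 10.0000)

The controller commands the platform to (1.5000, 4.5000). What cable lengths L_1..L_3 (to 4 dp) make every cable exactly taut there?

(1.5811, 8.5147, 6.5192)

cable 1: Δx=-1.5000, Δy=0.5000; L_1 = √(Δx²+Δy²) = 1.5811
cable 2: Δx=8.5000, Δy=0.5000; L_2 = √(Δx²+Δy²) = 8.5147
cable 3: Δx=3.5000, Δy=5.5000; L_3 = √(Δx²+Δy²) = 6.5192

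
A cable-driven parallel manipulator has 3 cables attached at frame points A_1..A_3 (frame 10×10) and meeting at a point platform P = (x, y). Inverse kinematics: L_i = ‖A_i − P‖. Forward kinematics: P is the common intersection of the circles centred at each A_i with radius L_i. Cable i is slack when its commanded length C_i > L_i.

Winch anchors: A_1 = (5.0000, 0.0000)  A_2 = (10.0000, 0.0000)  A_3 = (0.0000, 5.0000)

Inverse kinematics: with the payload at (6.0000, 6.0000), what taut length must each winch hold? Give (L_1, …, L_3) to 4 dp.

(6.0828, 7.2111, 6.0828)

L_1: Δ = A_1−P = (-1.0000, -6.0000) → ‖Δ‖ = √37.0000 = 6.0828
L_2: Δ = A_2−P = (4.0000, -6.0000) → ‖Δ‖ = √52.0000 = 7.2111
L_3: Δ = A_3−P = (-6.0000, -1.0000) → ‖Δ‖ = √37.0000 = 6.0828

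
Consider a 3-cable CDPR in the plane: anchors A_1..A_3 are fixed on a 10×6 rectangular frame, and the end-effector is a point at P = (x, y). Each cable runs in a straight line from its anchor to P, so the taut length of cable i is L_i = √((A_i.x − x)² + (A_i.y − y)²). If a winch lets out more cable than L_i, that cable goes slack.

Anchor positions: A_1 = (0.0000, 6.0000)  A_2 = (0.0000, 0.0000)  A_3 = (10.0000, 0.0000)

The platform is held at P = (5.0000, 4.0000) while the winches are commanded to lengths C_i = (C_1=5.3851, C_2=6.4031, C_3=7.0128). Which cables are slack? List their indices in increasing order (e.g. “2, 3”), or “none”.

cable 1: L_1 = ‖A_1−P‖ = 5.3852;  C_1 = 5.3851 → taut
cable 2: L_2 = ‖A_2−P‖ = 6.4031;  C_2 = 6.4031 → taut
cable 3: L_3 = ‖A_3−P‖ = 6.4031;  C_3 = 7.0128 → slack

3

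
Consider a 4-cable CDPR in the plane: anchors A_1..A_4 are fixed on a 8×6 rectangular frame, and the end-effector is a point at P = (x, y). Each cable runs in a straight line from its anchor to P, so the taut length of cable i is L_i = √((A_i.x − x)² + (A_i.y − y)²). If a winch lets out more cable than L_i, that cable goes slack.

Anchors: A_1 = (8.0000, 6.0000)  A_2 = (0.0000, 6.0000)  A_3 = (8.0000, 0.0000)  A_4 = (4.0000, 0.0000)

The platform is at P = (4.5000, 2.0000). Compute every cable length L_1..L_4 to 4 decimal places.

(5.3151, 6.0208, 4.0311, 2.0616)

cable 1: Δx=3.5000, Δy=4.0000; L_1 = √(Δx²+Δy²) = 5.3151
cable 2: Δx=-4.5000, Δy=4.0000; L_2 = √(Δx²+Δy²) = 6.0208
cable 3: Δx=3.5000, Δy=-2.0000; L_3 = √(Δx²+Δy²) = 4.0311
cable 4: Δx=-0.5000, Δy=-2.0000; L_4 = √(Δx²+Δy²) = 2.0616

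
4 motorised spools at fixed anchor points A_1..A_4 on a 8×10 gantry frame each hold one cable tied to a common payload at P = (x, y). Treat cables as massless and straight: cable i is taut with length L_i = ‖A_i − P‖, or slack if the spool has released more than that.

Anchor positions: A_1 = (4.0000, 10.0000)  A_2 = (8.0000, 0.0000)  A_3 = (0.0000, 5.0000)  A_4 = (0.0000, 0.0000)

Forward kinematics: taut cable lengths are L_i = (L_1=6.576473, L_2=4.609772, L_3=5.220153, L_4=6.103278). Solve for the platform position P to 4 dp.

expand ‖A_i−P‖²=L_i² and subtract eq 1 (k_i ≔ ‖A_i‖²−L_i²)
k_1 = 16.0000+100.0000−43.2500 = 72.7500
eq1−eq2 → [-8.0000  20.0000]·P = 30.0000
eq1−eq3 → [8.0000  10.0000]·P = 75.0000
eq1−eq4 → [8.0000  20.0000]·P = 110.0000
2×2 solve → P = (5.0000, 3.5000)
check cable 4: ‖A_4−P‖² = 37.2500 ≈ L_4² = 37.2500 ✓

(5.0000, 3.5000)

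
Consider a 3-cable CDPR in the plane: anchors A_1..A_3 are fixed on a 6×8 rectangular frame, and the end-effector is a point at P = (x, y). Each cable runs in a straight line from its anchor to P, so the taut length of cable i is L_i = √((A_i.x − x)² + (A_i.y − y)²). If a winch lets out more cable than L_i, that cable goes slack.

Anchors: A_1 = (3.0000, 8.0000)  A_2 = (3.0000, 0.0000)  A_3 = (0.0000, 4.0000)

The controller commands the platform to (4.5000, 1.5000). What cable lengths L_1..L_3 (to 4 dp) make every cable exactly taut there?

(6.6708, 2.1213, 5.1478)

L_1: Δ = A_1−P = (-1.5000, 6.5000) → ‖Δ‖ = √44.5000 = 6.6708
L_2: Δ = A_2−P = (-1.5000, -1.5000) → ‖Δ‖ = √4.5000 = 2.1213
L_3: Δ = A_3−P = (-4.5000, 2.5000) → ‖Δ‖ = √26.5000 = 5.1478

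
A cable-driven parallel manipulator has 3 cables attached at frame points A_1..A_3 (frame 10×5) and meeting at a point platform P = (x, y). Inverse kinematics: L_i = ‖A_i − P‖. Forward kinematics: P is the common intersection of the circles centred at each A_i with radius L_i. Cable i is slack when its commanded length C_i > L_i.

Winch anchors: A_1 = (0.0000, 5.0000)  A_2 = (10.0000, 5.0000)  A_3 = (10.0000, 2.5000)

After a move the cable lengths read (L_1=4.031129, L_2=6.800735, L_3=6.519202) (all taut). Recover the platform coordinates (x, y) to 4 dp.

circle eqns → linear via eq_j − eq_1; set c_j = A_j·A_j − L_j²
c_1 = 0.0000+25.0000−16.2500 = 8.7500
-20.0000·x + 0.0000·y = c_1−c_2 = -70.0000
-20.0000·x + 5.0000·y = c_1−c_3 = -55.0000
solve first two rows → x=3.5000, y=3.0000

(3.5000, 3.0000)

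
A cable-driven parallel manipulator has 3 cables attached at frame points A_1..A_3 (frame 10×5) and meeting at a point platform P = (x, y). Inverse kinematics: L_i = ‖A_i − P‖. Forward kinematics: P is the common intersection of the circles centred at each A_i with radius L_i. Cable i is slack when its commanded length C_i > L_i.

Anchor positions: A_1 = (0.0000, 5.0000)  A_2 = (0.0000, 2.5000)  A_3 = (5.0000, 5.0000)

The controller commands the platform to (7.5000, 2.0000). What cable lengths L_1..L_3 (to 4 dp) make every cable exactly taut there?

cable 1: Δx=-7.5000, Δy=3.0000; L_1 = √(Δx²+Δy²) = 8.0777
cable 2: Δx=-7.5000, Δy=0.5000; L_2 = √(Δx²+Δy²) = 7.5166
cable 3: Δx=-2.5000, Δy=3.0000; L_3 = √(Δx²+Δy²) = 3.9051

(8.0777, 7.5166, 3.9051)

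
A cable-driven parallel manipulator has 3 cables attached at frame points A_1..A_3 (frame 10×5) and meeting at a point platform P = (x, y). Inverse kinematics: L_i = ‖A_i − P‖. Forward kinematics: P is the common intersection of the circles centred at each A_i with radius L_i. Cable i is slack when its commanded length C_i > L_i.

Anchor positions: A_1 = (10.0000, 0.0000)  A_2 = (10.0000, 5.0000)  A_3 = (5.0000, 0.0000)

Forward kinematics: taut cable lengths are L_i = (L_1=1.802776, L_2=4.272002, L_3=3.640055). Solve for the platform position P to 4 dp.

(8.5000, 1.0000)

expand ‖A_i−P‖²=L_i² and subtract eq 1 (k_i ≔ ‖A_i‖²−L_i²)
k_1 = 100.0000+0.0000−3.2500 = 96.7500
eq1−eq2 → [0.0000  -10.0000]·P = -10.0000
eq1−eq3 → [10.0000  0.0000]·P = 85.0000
2×2 solve → P = (8.5000, 1.0000)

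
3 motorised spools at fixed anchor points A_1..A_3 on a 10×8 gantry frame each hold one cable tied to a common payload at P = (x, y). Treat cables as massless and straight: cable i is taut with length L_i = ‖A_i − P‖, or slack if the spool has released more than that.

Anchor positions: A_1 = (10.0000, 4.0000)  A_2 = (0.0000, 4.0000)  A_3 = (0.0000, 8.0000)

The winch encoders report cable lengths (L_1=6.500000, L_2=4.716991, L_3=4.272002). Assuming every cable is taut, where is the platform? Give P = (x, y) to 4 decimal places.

(4.0000, 6.5000)

each cable: (A_i−P)·(A_i−P) = L_i²; let c_i = ‖A_i‖²−L_i²
c_1 = 100.0000+16.0000−42.2500 = 73.7500
row 1: 20.0000x + 0.0000y = 80.0000  (c_2=-6.2500)
row 2: 20.0000x − 8.0000y = 28.0000  (c_3=45.7500)
Cramer on rows 1–2 → x = 4.0000, y = 6.5000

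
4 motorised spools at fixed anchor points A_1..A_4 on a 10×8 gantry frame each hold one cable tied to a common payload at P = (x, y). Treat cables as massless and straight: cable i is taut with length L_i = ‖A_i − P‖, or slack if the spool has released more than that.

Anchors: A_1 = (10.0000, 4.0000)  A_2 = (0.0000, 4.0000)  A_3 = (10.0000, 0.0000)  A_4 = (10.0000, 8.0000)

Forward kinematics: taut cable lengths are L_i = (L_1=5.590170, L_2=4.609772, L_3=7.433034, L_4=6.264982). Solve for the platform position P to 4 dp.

(4.5000, 5.0000)

each cable: (A_i−P)·(A_i−P) = L_i²; let c_i = ‖A_i‖²−L_i²
c_1 = 100.0000+16.0000−31.2500 = 84.7500
row 1: 20.0000x + 0.0000y = 90.0000  (c_2=-5.2500)
row 2: 0.0000x + 8.0000y = 40.0000  (c_3=44.7500)
row 3: 0.0000x − 8.0000y = -40.0000  (c_4=124.7500)
Cramer on rows 1–2 → x = 4.5000, y = 5.0000
check cable 4: ‖A_4−P‖² = 39.2500 ≈ L_4² = 39.2500 ✓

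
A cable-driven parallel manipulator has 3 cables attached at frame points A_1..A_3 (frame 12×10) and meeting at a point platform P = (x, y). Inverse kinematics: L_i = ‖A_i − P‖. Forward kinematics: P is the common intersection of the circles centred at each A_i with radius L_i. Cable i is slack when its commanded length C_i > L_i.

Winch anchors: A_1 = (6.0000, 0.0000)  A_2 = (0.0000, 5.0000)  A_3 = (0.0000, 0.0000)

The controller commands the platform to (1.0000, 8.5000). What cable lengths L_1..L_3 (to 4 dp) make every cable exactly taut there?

L_1: Δ = A_1−P = (5.0000, -8.5000) → ‖Δ‖ = √97.2500 = 9.8615
L_2: Δ = A_2−P = (-1.0000, -3.5000) → ‖Δ‖ = √13.2500 = 3.6401
L_3: Δ = A_3−P = (-1.0000, -8.5000) → ‖Δ‖ = √73.2500 = 8.5586

(9.8615, 3.6401, 8.5586)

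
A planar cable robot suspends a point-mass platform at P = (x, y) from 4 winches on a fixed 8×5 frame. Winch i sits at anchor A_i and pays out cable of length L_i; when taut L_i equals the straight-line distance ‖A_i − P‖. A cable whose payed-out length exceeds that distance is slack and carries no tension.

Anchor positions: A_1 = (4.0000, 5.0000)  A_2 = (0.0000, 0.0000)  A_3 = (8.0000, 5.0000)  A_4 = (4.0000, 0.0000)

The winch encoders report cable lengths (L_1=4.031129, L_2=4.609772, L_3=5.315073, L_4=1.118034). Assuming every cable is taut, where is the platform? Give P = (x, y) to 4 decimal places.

each cable: (A_i−P)·(A_i−P) = L_i²; let k_i = ‖A_i‖²−L_i²
k_1 = 16.0000+25.0000−16.2500 = 24.7500
row 1: 8.0000x + 10.0000y = 46.0000  (k_2=-21.2500)
row 2: -8.0000x + 0.0000y = -36.0000  (k_3=60.7500)
row 3: 0.0000x + 10.0000y = 10.0000  (k_4=14.7500)
Cramer on rows 1–2 → x = 4.5000, y = 1.0000
check cable 4: ‖A_4−P‖² = 1.2500 ≈ L_4² = 1.2500 ✓

(4.5000, 1.0000)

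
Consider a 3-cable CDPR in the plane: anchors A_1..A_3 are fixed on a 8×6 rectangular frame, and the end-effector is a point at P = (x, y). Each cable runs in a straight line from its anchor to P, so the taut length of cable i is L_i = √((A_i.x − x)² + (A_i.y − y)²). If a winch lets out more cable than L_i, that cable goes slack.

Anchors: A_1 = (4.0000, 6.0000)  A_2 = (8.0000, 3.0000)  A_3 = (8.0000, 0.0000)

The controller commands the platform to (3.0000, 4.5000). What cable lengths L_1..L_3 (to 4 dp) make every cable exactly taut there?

(1.8028, 5.2202, 6.7268)

cable 1: Δx=1.0000, Δy=1.5000; L_1 = √(Δx²+Δy²) = 1.8028
cable 2: Δx=5.0000, Δy=-1.5000; L_2 = √(Δx²+Δy²) = 5.2202
cable 3: Δx=5.0000, Δy=-4.5000; L_3 = √(Δx²+Δy²) = 6.7268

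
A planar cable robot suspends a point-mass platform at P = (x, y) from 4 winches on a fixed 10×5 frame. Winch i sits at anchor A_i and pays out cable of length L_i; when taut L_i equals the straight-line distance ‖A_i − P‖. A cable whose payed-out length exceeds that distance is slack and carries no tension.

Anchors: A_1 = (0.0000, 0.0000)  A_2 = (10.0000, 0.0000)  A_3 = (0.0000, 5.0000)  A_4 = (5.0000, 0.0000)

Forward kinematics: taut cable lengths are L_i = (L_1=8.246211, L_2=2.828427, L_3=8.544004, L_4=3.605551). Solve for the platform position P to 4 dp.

(8.0000, 2.0000)

each cable: (A_i−P)·(A_i−P) = L_i²; let q_i = ‖A_i‖²−L_i²
q_1 = 0.0000+0.0000−68.0000 = -68.0000
row 1: -20.0000x + 0.0000y = -160.0000  (q_2=92.0000)
row 2: 0.0000x − 10.0000y = -20.0000  (q_3=-48.0000)
row 3: -10.0000x + 0.0000y = -80.0000  (q_4=12.0000)
Cramer on rows 1–2 → x = 8.0000, y = 2.0000
check cable 4: ‖A_4−P‖² = 13.0000 ≈ L_4² = 13.0000 ✓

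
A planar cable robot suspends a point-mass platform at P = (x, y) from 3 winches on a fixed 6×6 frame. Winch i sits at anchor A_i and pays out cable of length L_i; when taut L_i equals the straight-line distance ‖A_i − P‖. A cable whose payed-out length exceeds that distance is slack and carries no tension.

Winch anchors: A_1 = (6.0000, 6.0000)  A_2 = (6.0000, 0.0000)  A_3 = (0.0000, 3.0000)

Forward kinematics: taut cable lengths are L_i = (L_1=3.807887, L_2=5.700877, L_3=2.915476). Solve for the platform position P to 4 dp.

circle eqns → linear via eq_j − eq_1; set q_j = A_j·A_j − L_j²
q_1 = 36.0000+36.0000−14.5000 = 57.5000
0.0000·x + 12.0000·y = q_1−q_2 = 54.0000
12.0000·x + 6.0000·y = q_1−q_3 = 57.0000
solve first two rows → x=2.5000, y=4.5000

(2.5000, 4.5000)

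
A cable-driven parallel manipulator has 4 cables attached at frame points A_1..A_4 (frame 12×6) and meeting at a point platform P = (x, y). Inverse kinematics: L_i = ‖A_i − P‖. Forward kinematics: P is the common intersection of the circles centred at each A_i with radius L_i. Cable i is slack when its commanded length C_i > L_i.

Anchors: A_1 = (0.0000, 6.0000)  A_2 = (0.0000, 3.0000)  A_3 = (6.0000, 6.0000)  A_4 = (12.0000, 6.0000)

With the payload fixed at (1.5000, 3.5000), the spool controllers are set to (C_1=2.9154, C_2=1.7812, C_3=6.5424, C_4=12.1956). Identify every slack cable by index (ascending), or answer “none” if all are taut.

2, 3, 4

cable 1: √((-1.5000)²+(2.5000)²)=2.9155, C_1=2.9154: taut
cable 2: √((-1.5000)²+(-0.5000)²)=1.5811, C_2=1.7812: slack
cable 3: √((4.5000)²+(2.5000)²)=5.1478, C_3=6.5424: slack
cable 4: √((10.5000)²+(2.5000)²)=10.7935, C_4=12.1956: slack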